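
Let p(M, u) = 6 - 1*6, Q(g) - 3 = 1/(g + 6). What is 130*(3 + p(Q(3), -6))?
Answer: 390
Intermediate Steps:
Q(g) = 3 + 1/(6 + g) (Q(g) = 3 + 1/(g + 6) = 3 + 1/(6 + g))
p(M, u) = 0 (p(M, u) = 6 - 6 = 0)
130*(3 + p(Q(3), -6)) = 130*(3 + 0) = 130*3 = 390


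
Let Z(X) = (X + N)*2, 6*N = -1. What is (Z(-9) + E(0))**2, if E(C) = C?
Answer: 3025/9 ≈ 336.11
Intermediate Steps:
N = -1/6 (N = (1/6)*(-1) = -1/6 ≈ -0.16667)
Z(X) = -1/3 + 2*X (Z(X) = (X - 1/6)*2 = (-1/6 + X)*2 = -1/3 + 2*X)
(Z(-9) + E(0))**2 = ((-1/3 + 2*(-9)) + 0)**2 = ((-1/3 - 18) + 0)**2 = (-55/3 + 0)**2 = (-55/3)**2 = 3025/9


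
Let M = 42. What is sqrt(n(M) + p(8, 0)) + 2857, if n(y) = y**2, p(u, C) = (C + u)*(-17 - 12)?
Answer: 2857 + 2*sqrt(383) ≈ 2896.1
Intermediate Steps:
p(u, C) = -29*C - 29*u (p(u, C) = (C + u)*(-29) = -29*C - 29*u)
sqrt(n(M) + p(8, 0)) + 2857 = sqrt(42**2 + (-29*0 - 29*8)) + 2857 = sqrt(1764 + (0 - 232)) + 2857 = sqrt(1764 - 232) + 2857 = sqrt(1532) + 2857 = 2*sqrt(383) + 2857 = 2857 + 2*sqrt(383)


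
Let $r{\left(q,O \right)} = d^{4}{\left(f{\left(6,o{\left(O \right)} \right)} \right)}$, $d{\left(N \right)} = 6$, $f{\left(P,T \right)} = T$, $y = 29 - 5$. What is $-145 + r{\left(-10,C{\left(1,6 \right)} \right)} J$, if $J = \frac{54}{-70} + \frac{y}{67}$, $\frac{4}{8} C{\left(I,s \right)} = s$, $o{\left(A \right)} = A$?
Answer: $- \frac{1595849}{2345} \approx -680.53$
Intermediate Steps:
$y = 24$ ($y = 29 - 5 = 24$)
$C{\left(I,s \right)} = 2 s$
$J = - \frac{969}{2345}$ ($J = \frac{54}{-70} + \frac{24}{67} = 54 \left(- \frac{1}{70}\right) + 24 \cdot \frac{1}{67} = - \frac{27}{35} + \frac{24}{67} = - \frac{969}{2345} \approx -0.41322$)
$r{\left(q,O \right)} = 1296$ ($r{\left(q,O \right)} = 6^{4} = 1296$)
$-145 + r{\left(-10,C{\left(1,6 \right)} \right)} J = -145 + 1296 \left(- \frac{969}{2345}\right) = -145 - \frac{1255824}{2345} = - \frac{1595849}{2345}$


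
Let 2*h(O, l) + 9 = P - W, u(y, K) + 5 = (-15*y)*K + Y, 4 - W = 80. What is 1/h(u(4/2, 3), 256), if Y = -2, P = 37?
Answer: 1/52 ≈ 0.019231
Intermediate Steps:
W = -76 (W = 4 - 1*80 = 4 - 80 = -76)
u(y, K) = -7 - 15*K*y (u(y, K) = -5 + ((-15*y)*K - 2) = -5 + (-15*K*y - 2) = -5 + (-2 - 15*K*y) = -7 - 15*K*y)
h(O, l) = 52 (h(O, l) = -9/2 + (37 - 1*(-76))/2 = -9/2 + (37 + 76)/2 = -9/2 + (½)*113 = -9/2 + 113/2 = 52)
1/h(u(4/2, 3), 256) = 1/52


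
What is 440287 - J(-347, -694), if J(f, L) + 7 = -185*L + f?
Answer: 312251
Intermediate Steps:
J(f, L) = -7 + f - 185*L (J(f, L) = -7 + (-185*L + f) = -7 + (f - 185*L) = -7 + f - 185*L)
440287 - J(-347, -694) = 440287 - (-7 - 347 - 185*(-694)) = 440287 - (-7 - 347 + 128390) = 440287 - 1*128036 = 440287 - 128036 = 312251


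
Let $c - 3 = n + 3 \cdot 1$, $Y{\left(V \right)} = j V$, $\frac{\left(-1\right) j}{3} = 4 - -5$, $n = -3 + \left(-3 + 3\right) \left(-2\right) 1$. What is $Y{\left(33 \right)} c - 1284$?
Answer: $-3957$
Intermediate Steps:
$n = -3$ ($n = -3 + 0 \left(-2\right) 1 = -3 + 0 \cdot 1 = -3 + 0 = -3$)
$j = -27$ ($j = - 3 \left(4 - -5\right) = - 3 \left(4 + 5\right) = \left(-3\right) 9 = -27$)
$Y{\left(V \right)} = - 27 V$
$c = 3$ ($c = 3 + \left(-3 + 3 \cdot 1\right) = 3 + \left(-3 + 3\right) = 3 + 0 = 3$)
$Y{\left(33 \right)} c - 1284 = \left(-27\right) 33 \cdot 3 - 1284 = \left(-891\right) 3 - 1284 = -2673 - 1284 = -3957$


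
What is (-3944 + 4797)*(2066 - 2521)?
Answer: -388115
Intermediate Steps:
(-3944 + 4797)*(2066 - 2521) = 853*(-455) = -388115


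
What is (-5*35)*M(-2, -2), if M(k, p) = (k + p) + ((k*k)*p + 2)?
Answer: 1750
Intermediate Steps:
M(k, p) = 2 + k + p + p*k**2 (M(k, p) = (k + p) + (k**2*p + 2) = (k + p) + (p*k**2 + 2) = (k + p) + (2 + p*k**2) = 2 + k + p + p*k**2)
(-5*35)*M(-2, -2) = (-5*35)*(2 - 2 - 2 - 2*(-2)**2) = -175*(2 - 2 - 2 - 2*4) = -175*(2 - 2 - 2 - 8) = -175*(-10) = 1750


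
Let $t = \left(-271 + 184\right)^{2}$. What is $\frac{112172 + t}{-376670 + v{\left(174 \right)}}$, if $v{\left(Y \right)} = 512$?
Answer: $- \frac{119741}{376158} \approx -0.31833$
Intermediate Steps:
$t = 7569$ ($t = \left(-87\right)^{2} = 7569$)
$\frac{112172 + t}{-376670 + v{\left(174 \right)}} = \frac{112172 + 7569}{-376670 + 512} = \frac{119741}{-376158} = 119741 \left(- \frac{1}{376158}\right) = - \frac{119741}{376158}$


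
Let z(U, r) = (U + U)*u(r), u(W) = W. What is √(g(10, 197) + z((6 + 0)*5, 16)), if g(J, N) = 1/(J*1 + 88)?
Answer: √188162/14 ≈ 30.984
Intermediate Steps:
g(J, N) = 1/(88 + J) (g(J, N) = 1/(J + 88) = 1/(88 + J))
z(U, r) = 2*U*r (z(U, r) = (U + U)*r = (2*U)*r = 2*U*r)
√(g(10, 197) + z((6 + 0)*5, 16)) = √(1/(88 + 10) + 2*((6 + 0)*5)*16) = √(1/98 + 2*(6*5)*16) = √(1/98 + 2*30*16) = √(1/98 + 960) = √(94081/98) = √188162/14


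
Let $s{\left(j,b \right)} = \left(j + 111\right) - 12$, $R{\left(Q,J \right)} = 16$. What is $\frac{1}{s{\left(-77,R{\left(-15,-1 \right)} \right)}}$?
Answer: $\frac{1}{22} \approx 0.045455$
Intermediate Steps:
$s{\left(j,b \right)} = 99 + j$ ($s{\left(j,b \right)} = \left(111 + j\right) - 12 = 99 + j$)
$\frac{1}{s{\left(-77,R{\left(-15,-1 \right)} \right)}} = \frac{1}{99 - 77} = \frac{1}{22}$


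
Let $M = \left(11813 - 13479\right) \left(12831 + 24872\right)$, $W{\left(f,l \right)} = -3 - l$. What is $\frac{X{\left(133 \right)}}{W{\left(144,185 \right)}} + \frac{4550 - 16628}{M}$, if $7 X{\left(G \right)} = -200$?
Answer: $\frac{224616683}{1476110153} \approx 0.15217$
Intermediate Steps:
$X{\left(G \right)} = - \frac{200}{7}$ ($X{\left(G \right)} = \frac{1}{7} \left(-200\right) = - \frac{200}{7}$)
$M = -62813198$ ($M = \left(-1666\right) 37703 = -62813198$)
$\frac{X{\left(133 \right)}}{W{\left(144,185 \right)}} + \frac{4550 - 16628}{M} = - \frac{200}{7 \left(-3 - 185\right)} + \frac{4550 - 16628}{-62813198} = - \frac{200}{7 \left(-3 - 185\right)} - - \frac{6039}{31406599} = - \frac{200}{7 \left(-188\right)} + \frac{6039}{31406599} = \left(- \frac{200}{7}\right) \left(- \frac{1}{188}\right) + \frac{6039}{31406599} = \frac{50}{329} + \frac{6039}{31406599} = \frac{224616683}{1476110153}$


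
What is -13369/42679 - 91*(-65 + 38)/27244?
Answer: -5293117/23729524 ≈ -0.22306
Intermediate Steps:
-13369/42679 - 91*(-65 + 38)/27244 = -13369*1/42679 - 91*(-27)*(1/27244) = -13369/42679 + 2457*(1/27244) = -13369/42679 + 351/3892 = -5293117/23729524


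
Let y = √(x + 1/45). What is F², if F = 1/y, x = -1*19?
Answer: -45/854 ≈ -0.052693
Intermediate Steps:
x = -19
y = I*√4270/15 (y = √(-19 + 1/45) = √(-854/45) = I*√4270/15 ≈ 4.3563*I)
F = -3*I*√4270/854 (F = 1/(I*√4270/15) = -3*I*√4270/854 ≈ -0.22955*I)
F² = (-3*I*√4270/854)² = -45/854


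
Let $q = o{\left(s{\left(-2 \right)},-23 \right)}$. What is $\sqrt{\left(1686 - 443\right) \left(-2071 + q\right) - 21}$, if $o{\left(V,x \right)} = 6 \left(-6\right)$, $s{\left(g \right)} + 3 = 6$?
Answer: $i \sqrt{2619022} \approx 1618.3 i$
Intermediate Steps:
$s{\left(g \right)} = 3$ ($s{\left(g \right)} = -3 + 6 = 3$)
$o{\left(V,x \right)} = -36$
$q = -36$
$\sqrt{\left(1686 - 443\right) \left(-2071 + q\right) - 21} = \sqrt{\left(1686 - 443\right) \left(-2071 - 36\right) - 21} = \sqrt{1243 \left(-2107\right) - 21} = \sqrt{-2619001 - 21} = \sqrt{-2619022} = i \sqrt{2619022}$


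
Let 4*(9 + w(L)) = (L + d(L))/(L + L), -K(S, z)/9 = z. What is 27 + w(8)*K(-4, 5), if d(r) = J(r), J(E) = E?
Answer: 1683/4 ≈ 420.75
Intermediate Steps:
K(S, z) = -9*z
d(r) = r
w(L) = -35/4 (w(L) = -9 + ((L + L)/(L + L))/4 = -9 + ((2*L)/((2*L)))/4 = -9 + ((2*L)*(1/(2*L)))/4 = -9 + (¼)*1 = -9 + ¼ = -35/4)
27 + w(8)*K(-4, 5) = 27 - (-315)*5/4 = 27 - 35/4*(-45) = 27 + 1575/4 = 1683/4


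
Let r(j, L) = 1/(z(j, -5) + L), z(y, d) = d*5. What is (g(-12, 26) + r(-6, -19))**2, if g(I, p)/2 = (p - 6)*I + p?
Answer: 354681889/1936 ≈ 1.8320e+5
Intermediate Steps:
z(y, d) = 5*d
g(I, p) = 2*p + 2*I*(-6 + p) (g(I, p) = 2*((p - 6)*I + p) = 2*((-6 + p)*I + p) = 2*(I*(-6 + p) + p) = 2*(p + I*(-6 + p)) = 2*p + 2*I*(-6 + p))
r(j, L) = 1/(-25 + L) (r(j, L) = 1/(5*(-5) + L) = 1/(-25 + L))
(g(-12, 26) + r(-6, -19))**2 = ((-12*(-12) + 2*26 + 2*(-12)*26) + 1/(-25 - 19))**2 = ((144 + 52 - 624) + 1/(-44))**2 = (-428 - 1/44)**2 = (-18833/44)**2 = 354681889/1936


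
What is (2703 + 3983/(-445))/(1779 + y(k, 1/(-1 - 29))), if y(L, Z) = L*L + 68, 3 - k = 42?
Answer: 299713/374690 ≈ 0.79990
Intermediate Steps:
k = -39 (k = 3 - 1*42 = 3 - 42 = -39)
y(L, Z) = 68 + L**2 (y(L, Z) = L**2 + 68 = 68 + L**2)
(2703 + 3983/(-445))/(1779 + y(k, 1/(-1 - 29))) = (2703 + 3983/(-445))/(1779 + (68 + (-39)**2)) = (2703 + 3983*(-1/445))/(1779 + (68 + 1521)) = (2703 - 3983/445)/(1779 + 1589) = (1198852/445)/3368 = (1198852/445)*(1/3368) = 299713/374690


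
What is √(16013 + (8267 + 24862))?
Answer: √49142 ≈ 221.68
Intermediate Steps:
√(16013 + (8267 + 24862)) = √(16013 + 33129) = √49142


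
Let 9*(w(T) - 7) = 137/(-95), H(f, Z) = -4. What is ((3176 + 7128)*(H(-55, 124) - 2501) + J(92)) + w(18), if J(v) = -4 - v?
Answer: -22068925832/855 ≈ -2.5812e+7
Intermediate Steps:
w(T) = 5848/855 (w(T) = 7 + (137/(-95))/9 = 7 + (137*(-1/95))/9 = 7 + (⅑)*(-137/95) = 7 - 137/855 = 5848/855)
((3176 + 7128)*(H(-55, 124) - 2501) + J(92)) + w(18) = ((3176 + 7128)*(-4 - 2501) + (-4 - 1*92)) + 5848/855 = (10304*(-2505) + (-4 - 92)) + 5848/855 = (-25811520 - 96) + 5848/855 = -25811616 + 5848/855 = -22068925832/855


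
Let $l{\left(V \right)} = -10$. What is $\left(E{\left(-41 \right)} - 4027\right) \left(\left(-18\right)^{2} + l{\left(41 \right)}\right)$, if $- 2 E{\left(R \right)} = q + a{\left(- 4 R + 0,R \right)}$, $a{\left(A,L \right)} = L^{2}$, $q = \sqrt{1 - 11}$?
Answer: $-1528395 - 157 i \sqrt{10} \approx -1.5284 \cdot 10^{6} - 496.48 i$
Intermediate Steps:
$q = i \sqrt{10}$ ($q = \sqrt{-10} = i \sqrt{10} \approx 3.1623 i$)
$E{\left(R \right)} = - \frac{R^{2}}{2} - \frac{i \sqrt{10}}{2}$ ($E{\left(R \right)} = - \frac{i \sqrt{10} + R^{2}}{2} = - \frac{R^{2} + i \sqrt{10}}{2} = - \frac{R^{2}}{2} - \frac{i \sqrt{10}}{2}$)
$\left(E{\left(-41 \right)} - 4027\right) \left(\left(-18\right)^{2} + l{\left(41 \right)}\right) = \left(\left(- \frac{\left(-41\right)^{2}}{2} - \frac{i \sqrt{10}}{2}\right) - 4027\right) \left(\left(-18\right)^{2} - 10\right) = \left(\left(\left(- \frac{1}{2}\right) 1681 - \frac{i \sqrt{10}}{2}\right) - 4027\right) \left(324 - 10\right) = \left(\left(- \frac{1681}{2} - \frac{i \sqrt{10}}{2}\right) - 4027\right) 314 = \left(- \frac{9735}{2} - \frac{i \sqrt{10}}{2}\right) 314 = -1528395 - 157 i \sqrt{10}$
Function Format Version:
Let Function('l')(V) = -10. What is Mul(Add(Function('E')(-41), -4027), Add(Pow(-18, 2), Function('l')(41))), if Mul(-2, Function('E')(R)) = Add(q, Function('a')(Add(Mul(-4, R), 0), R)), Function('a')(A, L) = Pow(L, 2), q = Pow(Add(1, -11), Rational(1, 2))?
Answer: Add(-1528395, Mul(-157, I, Pow(10, Rational(1, 2)))) ≈ Add(-1.5284e+6, Mul(-496.48, I))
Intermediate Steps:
q = Mul(I, Pow(10, Rational(1, 2))) (q = Pow(-10, Rational(1, 2)) = Mul(I, Pow(10, Rational(1, 2))) ≈ Mul(3.1623, I))
Function('E')(R) = Add(Mul(Rational(-1, 2), Pow(R, 2)), Mul(Rational(-1, 2), I, Pow(10, Rational(1, 2)))) (Function('E')(R) = Mul(Rational(-1, 2), Add(Mul(I, Pow(10, Rational(1, 2))), Pow(R, 2))) = Mul(Rational(-1, 2), Add(Pow(R, 2), Mul(I, Pow(10, Rational(1, 2))))) = Add(Mul(Rational(-1, 2), Pow(R, 2)), Mul(Rational(-1, 2), I, Pow(10, Rational(1, 2)))))
Mul(Add(Function('E')(-41), -4027), Add(Pow(-18, 2), Function('l')(41))) = Mul(Add(Add(Mul(Rational(-1, 2), Pow(-41, 2)), Mul(Rational(-1, 2), I, Pow(10, Rational(1, 2)))), -4027), Add(Pow(-18, 2), -10)) = Mul(Add(Add(Mul(Rational(-1, 2), 1681), Mul(Rational(-1, 2), I, Pow(10, Rational(1, 2)))), -4027), Add(324, -10)) = Mul(Add(Add(Rational(-1681, 2), Mul(Rational(-1, 2), I, Pow(10, Rational(1, 2)))), -4027), 314) = Mul(Add(Rational(-9735, 2), Mul(Rational(-1, 2), I, Pow(10, Rational(1, 2)))), 314) = Add(-1528395, Mul(-157, I, Pow(10, Rational(1, 2))))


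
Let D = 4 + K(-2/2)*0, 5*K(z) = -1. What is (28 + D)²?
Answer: 1024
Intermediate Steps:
K(z) = -⅕ (K(z) = (⅕)*(-1) = -⅕)
D = 4 (D = 4 - ⅕*0 = 4 + 0 = 4)
(28 + D)² = (28 + 4)² = 32² = 1024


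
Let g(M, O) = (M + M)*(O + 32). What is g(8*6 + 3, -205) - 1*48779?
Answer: -66425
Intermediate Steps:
g(M, O) = 2*M*(32 + O) (g(M, O) = (2*M)*(32 + O) = 2*M*(32 + O))
g(8*6 + 3, -205) - 1*48779 = 2*(8*6 + 3)*(32 - 205) - 1*48779 = 2*(48 + 3)*(-173) - 48779 = 2*51*(-173) - 48779 = -17646 - 48779 = -66425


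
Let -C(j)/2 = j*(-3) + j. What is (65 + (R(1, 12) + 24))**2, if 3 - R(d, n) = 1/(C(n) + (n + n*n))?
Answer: 352200289/41616 ≈ 8463.1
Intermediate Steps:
C(j) = 4*j (C(j) = -2*(j*(-3) + j) = -2*(-3*j + j) = -(-4)*j = 4*j)
R(d, n) = 3 - 1/(n**2 + 5*n) (R(d, n) = 3 - 1/(4*n + (n + n*n)) = 3 - 1/(4*n + (n + n**2)) = 3 - 1/(n**2 + 5*n))
(65 + (R(1, 12) + 24))**2 = (65 + ((-1 + 3*12**2 + 15*12)/(12*(5 + 12)) + 24))**2 = (65 + ((1/12)*(-1 + 3*144 + 180)/17 + 24))**2 = (65 + ((1/12)*(1/17)*(-1 + 432 + 180) + 24))**2 = (65 + ((1/12)*(1/17)*611 + 24))**2 = (65 + (611/204 + 24))**2 = (65 + 5507/204)**2 = (18767/204)**2 = 352200289/41616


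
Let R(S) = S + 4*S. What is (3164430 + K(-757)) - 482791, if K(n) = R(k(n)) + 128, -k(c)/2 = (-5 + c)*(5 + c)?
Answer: -3048473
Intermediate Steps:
k(c) = -2*(-5 + c)*(5 + c)
R(S) = 5*S
K(n) = 378 - 10*n**2 (K(n) = 5*(50 - 2*n**2) + 128 = (250 - 10*n**2) + 128 = 378 - 10*n**2)
(3164430 + K(-757)) - 482791 = (3164430 + (378 - 10*(-757)**2)) - 482791 = (3164430 + (378 - 10*573049)) - 482791 = (3164430 + (378 - 5730490)) - 482791 = (3164430 - 5730112) - 482791 = -2565682 - 482791 = -3048473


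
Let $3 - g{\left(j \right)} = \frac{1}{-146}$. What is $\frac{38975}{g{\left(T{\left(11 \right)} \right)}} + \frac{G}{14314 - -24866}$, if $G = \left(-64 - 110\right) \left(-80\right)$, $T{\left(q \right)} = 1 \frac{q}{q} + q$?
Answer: $\frac{3715900398}{286667} \approx 12962.0$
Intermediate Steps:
$T{\left(q \right)} = 1 + q$ ($T{\left(q \right)} = 1 \cdot 1 + q = 1 + q$)
$g{\left(j \right)} = \frac{439}{146}$ ($g{\left(j \right)} = 3 - \frac{1}{-146} = 3 - - \frac{1}{146} = 3 + \frac{1}{146} = \frac{439}{146}$)
$G = 13920$ ($G = \left(-174\right) \left(-80\right) = 13920$)
$\frac{38975}{g{\left(T{\left(11 \right)} \right)}} + \frac{G}{14314 - -24866} = \frac{38975}{\frac{439}{146}} + \frac{13920}{14314 - -24866} = 38975 \cdot \frac{146}{439} + \frac{13920}{14314 + 24866} = \frac{5690350}{439} + \frac{13920}{39180} = \frac{5690350}{439} + 13920 \cdot \frac{1}{39180} = \frac{5690350}{439} + \frac{232}{653} = \frac{3715900398}{286667}$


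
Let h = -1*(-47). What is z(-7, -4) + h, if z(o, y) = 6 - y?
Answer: 57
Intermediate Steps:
h = 47
z(-7, -4) + h = (6 - 1*(-4)) + 47 = (6 + 4) + 47 = 10 + 47 = 57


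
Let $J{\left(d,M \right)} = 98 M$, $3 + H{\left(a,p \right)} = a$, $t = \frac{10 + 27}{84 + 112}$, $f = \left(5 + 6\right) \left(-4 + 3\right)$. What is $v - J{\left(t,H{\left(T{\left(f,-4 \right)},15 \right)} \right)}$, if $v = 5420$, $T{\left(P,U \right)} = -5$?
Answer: $6204$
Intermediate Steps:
$f = -11$ ($f = 11 \left(-1\right) = -11$)
$t = \frac{37}{196} \approx 0.18878$
$H{\left(a,p \right)} = -3 + a$
$v - J{\left(t,H{\left(T{\left(f,-4 \right)},15 \right)} \right)} = 5420 - 98 \left(-3 - 5\right) = 5420 - 98 \left(-8\right) = 5420 - -784 = 5420 + 784 = 6204$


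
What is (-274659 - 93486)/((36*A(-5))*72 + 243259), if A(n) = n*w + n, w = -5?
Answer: -368145/295099 ≈ -1.2475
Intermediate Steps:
A(n) = -4*n (A(n) = n*(-5) + n = -5*n + n = -4*n)
(-274659 - 93486)/((36*A(-5))*72 + 243259) = (-274659 - 93486)/((36*(-4*(-5)))*72 + 243259) = -368145/((36*20)*72 + 243259) = -368145/(720*72 + 243259) = -368145/(51840 + 243259) = -368145/295099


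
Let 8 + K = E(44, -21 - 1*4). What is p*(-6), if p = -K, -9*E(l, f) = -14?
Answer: -116/3 ≈ -38.667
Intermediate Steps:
E(l, f) = 14/9 (E(l, f) = -1/9*(-14) = 14/9)
K = -58/9 (K = -8 + 14/9 = -58/9 ≈ -6.4444)
p = 58/9 (p = -1*(-58/9) = 58/9 ≈ 6.4444)
p*(-6) = (58/9)*(-6) = -116/3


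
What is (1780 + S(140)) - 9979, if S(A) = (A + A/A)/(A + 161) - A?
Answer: -2509898/301 ≈ -8338.5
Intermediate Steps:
S(A) = -A + (1 + A)/(161 + A) (S(A) = (A + 1)/(161 + A) - A = (1 + A)/(161 + A) - A = -A + (1 + A)/(161 + A))
(1780 + S(140)) - 9979 = (1780 + (1 - 1*140² - 160*140)/(161 + 140)) - 9979 = (1780 + (1 - 1*19600 - 22400)/301) - 9979 = (1780 + (1 - 19600 - 22400)/301) - 9979 = (1780 + (1/301)*(-41999)) - 9979 = (1780 - 41999/301) - 9979 = 493781/301 - 9979 = -2509898/301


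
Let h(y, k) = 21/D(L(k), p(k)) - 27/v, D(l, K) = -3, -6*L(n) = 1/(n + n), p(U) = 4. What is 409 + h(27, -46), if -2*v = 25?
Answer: 10104/25 ≈ 404.16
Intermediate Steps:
L(n) = -1/(12*n) (L(n) = -1/(6*(n + n)) = -1/(2*n)/6 = -1/(12*n))
v = -25/2 (v = -½*25 = -25/2 ≈ -12.500)
h(y, k) = -121/25 (h(y, k) = 21/(-3) - 27/(-25/2) = 21*(-⅓) - 27*(-2/25) = -7 + 54/25 = -121/25)
409 + h(27, -46) = 409 - 121/25 = 10104/25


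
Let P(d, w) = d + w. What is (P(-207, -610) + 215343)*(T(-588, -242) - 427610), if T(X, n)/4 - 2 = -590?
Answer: -92238028012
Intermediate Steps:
T(X, n) = -2352 (T(X, n) = 8 + 4*(-590) = 8 - 2360 = -2352)
(P(-207, -610) + 215343)*(T(-588, -242) - 427610) = ((-207 - 610) + 215343)*(-2352 - 427610) = (-817 + 215343)*(-429962) = 214526*(-429962) = -92238028012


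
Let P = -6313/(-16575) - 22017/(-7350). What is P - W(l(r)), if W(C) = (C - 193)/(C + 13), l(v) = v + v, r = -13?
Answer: -21879619/1624350 ≈ -13.470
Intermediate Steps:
l(v) = 2*v
W(C) = (-193 + C)/(13 + C)
P = 5484431/1624350 (P = -6313*(-1/16575) - 22017*(-1/7350) = 6313/16575 + 7339/2450 = 5484431/1624350 ≈ 3.3764)
P - W(l(r)) = 5484431/1624350 - (-193 + 2*(-13))/(13 + 2*(-13)) = 5484431/1624350 - (-193 - 26)/(13 - 26) = 5484431/1624350 - (-219)/(-13) = 5484431/1624350 - (-1)*(-219)/13 = 5484431/1624350 - 1*219/13 = 5484431/1624350 - 219/13 = -21879619/1624350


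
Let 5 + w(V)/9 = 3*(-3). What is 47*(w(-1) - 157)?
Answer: -13301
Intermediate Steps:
w(V) = -126 (w(V) = -45 + 9*(3*(-3)) = -45 + 9*(-9) = -45 - 81 = -126)
47*(w(-1) - 157) = 47*(-126 - 157) = 47*(-283) = -13301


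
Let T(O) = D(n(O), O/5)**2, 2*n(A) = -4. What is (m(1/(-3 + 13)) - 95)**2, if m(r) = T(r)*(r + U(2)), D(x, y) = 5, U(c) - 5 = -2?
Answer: 1225/4 ≈ 306.25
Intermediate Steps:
U(c) = 3 (U(c) = 5 - 2 = 3)
n(A) = -2 (n(A) = (1/2)*(-4) = -2)
T(O) = 25 (T(O) = 5**2 = 25)
m(r) = 75 + 25*r (m(r) = 25*(r + 3) = 25*(3 + r) = 75 + 25*r)
(m(1/(-3 + 13)) - 95)**2 = ((75 + 25/(-3 + 13)) - 95)**2 = ((75 + 25/10) - 95)**2 = ((75 + 25*(1/10)) - 95)**2 = ((75 + 5/2) - 95)**2 = (155/2 - 95)**2 = (-35/2)**2 = 1225/4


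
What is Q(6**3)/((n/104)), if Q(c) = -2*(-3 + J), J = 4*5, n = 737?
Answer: -3536/737 ≈ -4.7978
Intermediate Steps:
J = 20
Q(c) = -34 (Q(c) = -2*(-3 + 20) = -2*17 = -34)
Q(6**3)/((n/104)) = -34/(737/104) = -34/(737*(1/104)) = -34/737/104 = -34*104/737 = -3536/737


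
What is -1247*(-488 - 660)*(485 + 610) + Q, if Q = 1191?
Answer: 1567555011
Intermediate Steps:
-1247*(-488 - 660)*(485 + 610) + Q = -1247*(-488 - 660)*(485 + 610) + 1191 = -(-1431556)*1095 + 1191 = -1247*(-1257060) + 1191 = 1567553820 + 1191 = 1567555011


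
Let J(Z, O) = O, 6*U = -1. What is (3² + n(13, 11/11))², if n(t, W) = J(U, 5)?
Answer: 196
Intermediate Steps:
U = -⅙ (U = (⅙)*(-1) = -⅙ ≈ -0.16667)
n(t, W) = 5
(3² + n(13, 11/11))² = (3² + 5)² = (9 + 5)² = 14² = 196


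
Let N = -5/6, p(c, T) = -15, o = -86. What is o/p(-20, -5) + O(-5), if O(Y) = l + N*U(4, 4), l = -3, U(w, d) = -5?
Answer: 69/10 ≈ 6.9000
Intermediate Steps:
N = -⅚ (N = -5*⅙ = -⅚ ≈ -0.83333)
O(Y) = 7/6 (O(Y) = -3 - ⅚*(-5) = -3 + 25/6 = 7/6)
o/p(-20, -5) + O(-5) = -86/(-15) + 7/6 = -86*(-1/15) + 7/6 = 86/15 + 7/6 = 69/10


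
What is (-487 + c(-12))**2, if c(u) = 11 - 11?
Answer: 237169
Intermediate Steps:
c(u) = 0
(-487 + c(-12))**2 = (-487 + 0)**2 = (-487)**2 = 237169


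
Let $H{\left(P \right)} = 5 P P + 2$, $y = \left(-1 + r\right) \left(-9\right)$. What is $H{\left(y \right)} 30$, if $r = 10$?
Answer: $984210$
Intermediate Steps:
$y = -81$ ($y = \left(-1 + 10\right) \left(-9\right) = 9 \left(-9\right) = -81$)
$H{\left(P \right)} = 2 + 5 P^{2}$ ($H{\left(P \right)} = 5 P^{2} + 2 = 2 + 5 P^{2}$)
$H{\left(y \right)} 30 = \left(2 + 5 \left(-81\right)^{2}\right) 30 = \left(2 + 5 \cdot 6561\right) 30 = \left(2 + 32805\right) 30 = 32807 \cdot 30 = 984210$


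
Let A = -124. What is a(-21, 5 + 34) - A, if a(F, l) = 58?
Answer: 182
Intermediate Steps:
a(-21, 5 + 34) - A = 58 - 1*(-124) = 58 + 124 = 182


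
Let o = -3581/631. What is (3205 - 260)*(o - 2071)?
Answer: -3859074990/631 ≈ -6.1158e+6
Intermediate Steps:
o = -3581/631 (o = -3581*1/631 = -3581/631 ≈ -5.6751)
(3205 - 260)*(o - 2071) = (3205 - 260)*(-3581/631 - 2071) = 2945*(-1310382/631) = -3859074990/631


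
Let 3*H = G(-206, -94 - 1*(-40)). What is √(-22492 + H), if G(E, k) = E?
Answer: I*√203046/3 ≈ 150.2*I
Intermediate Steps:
H = -206/3 (H = (⅓)*(-206) = -206/3 ≈ -68.667)
√(-22492 + H) = √(-22492 - 206/3) = √(-67682/3) = I*√203046/3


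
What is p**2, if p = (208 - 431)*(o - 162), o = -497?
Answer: 21596359849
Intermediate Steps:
p = 146957 (p = (208 - 431)*(-497 - 162) = -223*(-659) = 146957)
p**2 = 146957**2 = 21596359849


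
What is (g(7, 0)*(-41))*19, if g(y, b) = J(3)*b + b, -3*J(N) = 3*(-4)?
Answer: 0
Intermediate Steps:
J(N) = 4 (J(N) = -(-4) = -⅓*(-12) = 4)
g(y, b) = 5*b (g(y, b) = 4*b + b = 5*b)
(g(7, 0)*(-41))*19 = ((5*0)*(-41))*19 = (0*(-41))*19 = 0*19 = 0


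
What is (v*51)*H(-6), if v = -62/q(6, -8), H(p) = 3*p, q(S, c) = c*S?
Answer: -4743/4 ≈ -1185.8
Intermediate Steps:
q(S, c) = S*c
v = 31/24 (v = -62/(6*(-8)) = -62/(-48) = -62*(-1/48) = 31/24 ≈ 1.2917)
(v*51)*H(-6) = ((31/24)*51)*(3*(-6)) = (527/8)*(-18) = -4743/4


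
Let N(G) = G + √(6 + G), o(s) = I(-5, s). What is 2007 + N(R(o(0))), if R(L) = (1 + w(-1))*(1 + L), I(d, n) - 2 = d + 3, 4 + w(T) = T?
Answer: 2003 + √2 ≈ 2004.4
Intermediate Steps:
w(T) = -4 + T
I(d, n) = 5 + d (I(d, n) = 2 + (d + 3) = 2 + (3 + d) = 5 + d)
o(s) = 0 (o(s) = 5 - 5 = 0)
R(L) = -4 - 4*L (R(L) = (1 + (-4 - 1))*(1 + L) = (1 - 5)*(1 + L) = -4*(1 + L) = -4 - 4*L)
2007 + N(R(o(0))) = 2007 + ((-4 - 4*0) + √(6 + (-4 - 4*0))) = 2007 + ((-4 + 0) + √(6 + (-4 + 0))) = 2007 + (-4 + √(6 - 4)) = 2007 + (-4 + √2) = 2003 + √2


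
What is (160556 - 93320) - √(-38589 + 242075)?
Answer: 67236 - √203486 ≈ 66785.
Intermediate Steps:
(160556 - 93320) - √(-38589 + 242075) = 67236 - √203486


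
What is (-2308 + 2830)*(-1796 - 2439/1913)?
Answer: -1794733614/1913 ≈ -9.3818e+5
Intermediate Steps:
(-2308 + 2830)*(-1796 - 2439/1913) = 522*(-1796 - 2439*1/1913) = 522*(-1796 - 2439/1913) = 522*(-3438187/1913) = -1794733614/1913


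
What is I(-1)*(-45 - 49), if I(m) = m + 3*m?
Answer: 376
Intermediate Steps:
I(m) = 4*m
I(-1)*(-45 - 49) = (4*(-1))*(-45 - 49) = -4*(-94) = 376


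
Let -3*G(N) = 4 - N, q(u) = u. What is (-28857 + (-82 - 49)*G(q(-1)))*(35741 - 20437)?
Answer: -1314858464/3 ≈ -4.3829e+8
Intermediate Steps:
G(N) = -4/3 + N/3 (G(N) = -(4 - N)/3 = -4/3 + N/3)
(-28857 + (-82 - 49)*G(q(-1)))*(35741 - 20437) = (-28857 + (-82 - 49)*(-4/3 + (⅓)*(-1)))*(35741 - 20437) = (-28857 - 131*(-4/3 - ⅓))*15304 = (-28857 - 131*(-5/3))*15304 = (-28857 + 655/3)*15304 = -85916/3*15304 = -1314858464/3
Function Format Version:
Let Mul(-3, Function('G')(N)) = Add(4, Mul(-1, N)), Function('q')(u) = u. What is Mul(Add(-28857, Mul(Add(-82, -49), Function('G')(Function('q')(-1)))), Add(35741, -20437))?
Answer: Rational(-1314858464, 3) ≈ -4.3829e+8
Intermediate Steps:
Function('G')(N) = Add(Rational(-4, 3), Mul(Rational(1, 3), N)) (Function('G')(N) = Mul(Rational(-1, 3), Add(4, Mul(-1, N))) = Add(Rational(-4, 3), Mul(Rational(1, 3), N)))
Mul(Add(-28857, Mul(Add(-82, -49), Function('G')(Function('q')(-1)))), Add(35741, -20437)) = Mul(Add(-28857, Mul(Add(-82, -49), Add(Rational(-4, 3), Mul(Rational(1, 3), -1)))), Add(35741, -20437)) = Mul(Add(-28857, Mul(-131, Add(Rational(-4, 3), Rational(-1, 3)))), 15304) = Mul(Add(-28857, Mul(-131, Rational(-5, 3))), 15304) = Mul(Add(-28857, Rational(655, 3)), 15304) = Mul(Rational(-85916, 3), 15304) = Rational(-1314858464, 3)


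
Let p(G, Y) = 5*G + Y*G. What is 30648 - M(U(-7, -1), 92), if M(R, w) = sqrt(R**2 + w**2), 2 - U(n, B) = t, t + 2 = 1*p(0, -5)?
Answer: 30648 - 4*sqrt(530) ≈ 30556.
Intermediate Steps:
p(G, Y) = 5*G + G*Y
t = -2 (t = -2 + 1*(0*(5 - 5)) = -2 + 1*(0*0) = -2 + 1*0 = -2 + 0 = -2)
U(n, B) = 4 (U(n, B) = 2 - 1*(-2) = 2 + 2 = 4)
30648 - M(U(-7, -1), 92) = 30648 - sqrt(4**2 + 92**2) = 30648 - sqrt(16 + 8464) = 30648 - sqrt(8480) = 30648 - 4*sqrt(530)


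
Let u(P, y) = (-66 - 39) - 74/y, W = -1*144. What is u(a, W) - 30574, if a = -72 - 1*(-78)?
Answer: -2208851/72 ≈ -30679.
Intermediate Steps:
a = 6 (a = -72 + 78 = 6)
W = -144
u(P, y) = -105 - 74/y
u(a, W) - 30574 = (-105 - 74/(-144)) - 30574 = (-105 - 74*(-1/144)) - 30574 = (-105 + 37/72) - 30574 = -7523/72 - 30574 = -2208851/72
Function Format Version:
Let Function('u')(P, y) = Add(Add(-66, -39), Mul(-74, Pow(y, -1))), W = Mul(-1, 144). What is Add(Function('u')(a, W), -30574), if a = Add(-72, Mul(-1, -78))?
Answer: Rational(-2208851, 72) ≈ -30679.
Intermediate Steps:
a = 6 (a = Add(-72, 78) = 6)
W = -144
Function('u')(P, y) = Add(-105, Mul(-74, Pow(y, -1)))
Add(Function('u')(a, W), -30574) = Add(Add(-105, Mul(-74, Pow(-144, -1))), -30574) = Add(Add(-105, Mul(-74, Rational(-1, 144))), -30574) = Add(Add(-105, Rational(37, 72)), -30574) = Add(Rational(-7523, 72), -30574) = Rational(-2208851, 72)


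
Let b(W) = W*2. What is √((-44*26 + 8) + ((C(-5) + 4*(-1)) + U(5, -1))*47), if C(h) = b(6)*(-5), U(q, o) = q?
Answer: I*√3909 ≈ 62.522*I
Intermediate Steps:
b(W) = 2*W
C(h) = -60 (C(h) = (2*6)*(-5) = 12*(-5) = -60)
√((-44*26 + 8) + ((C(-5) + 4*(-1)) + U(5, -1))*47) = √((-44*26 + 8) + ((-60 + 4*(-1)) + 5)*47) = √((-1144 + 8) + ((-60 - 4) + 5)*47) = √(-1136 + (-64 + 5)*47) = √(-1136 - 59*47) = √(-1136 - 2773) = √(-3909) = I*√3909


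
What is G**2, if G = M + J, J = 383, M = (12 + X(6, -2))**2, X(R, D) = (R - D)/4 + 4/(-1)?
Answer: 233289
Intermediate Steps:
X(R, D) = -4 - D/4 + R/4 (X(R, D) = (R - D)*(1/4) + 4*(-1) = (-D/4 + R/4) - 4 = -4 - D/4 + R/4)
M = 100 (M = (12 + (-4 - 1/4*(-2) + (1/4)*6))**2 = (12 + (-4 + 1/2 + 3/2))**2 = (12 - 2)**2 = 10**2 = 100)
G = 483 (G = 100 + 383 = 483)
G**2 = 483**2 = 233289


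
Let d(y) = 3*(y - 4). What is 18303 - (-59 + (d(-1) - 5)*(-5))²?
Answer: 16622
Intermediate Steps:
d(y) = -12 + 3*y (d(y) = 3*(-4 + y) = -12 + 3*y)
18303 - (-59 + (d(-1) - 5)*(-5))² = 18303 - (-59 + ((-12 + 3*(-1)) - 5)*(-5))² = 18303 - (-59 + ((-12 - 3) - 5)*(-5))² = 18303 - (-59 + (-15 - 5)*(-5))² = 18303 - (-59 - 20*(-5))² = 18303 - (-59 + 100)² = 18303 - 1*41² = 18303 - 1*1681 = 18303 - 1681 = 16622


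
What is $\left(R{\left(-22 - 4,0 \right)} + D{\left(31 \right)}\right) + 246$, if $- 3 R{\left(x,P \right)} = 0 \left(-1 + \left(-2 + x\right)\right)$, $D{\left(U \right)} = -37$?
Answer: $209$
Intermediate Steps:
$R{\left(x,P \right)} = 0$ ($R{\left(x,P \right)} = - \frac{0 \left(-1 + \left(-2 + x\right)\right)}{3} = - \frac{0 \left(-3 + x\right)}{3} = \left(- \frac{1}{3}\right) 0 = 0$)
$\left(R{\left(-22 - 4,0 \right)} + D{\left(31 \right)}\right) + 246 = \left(0 - 37\right) + 246 = -37 + 246 = 209$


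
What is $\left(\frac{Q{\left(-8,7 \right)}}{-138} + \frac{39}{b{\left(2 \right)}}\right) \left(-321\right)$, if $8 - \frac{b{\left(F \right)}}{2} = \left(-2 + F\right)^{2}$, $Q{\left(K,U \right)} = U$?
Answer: $- \frac{281945}{368} \approx -766.16$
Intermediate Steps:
$b{\left(F \right)} = 16 - 2 \left(-2 + F\right)^{2}$
$\left(\frac{Q{\left(-8,7 \right)}}{-138} + \frac{39}{b{\left(2 \right)}}\right) \left(-321\right) = \left(\frac{7}{-138} + \frac{39}{16 - 2 \left(-2 + 2\right)^{2}}\right) \left(-321\right) = \left(7 \left(- \frac{1}{138}\right) + \frac{39}{16 - 2 \cdot 0^{2}}\right) \left(-321\right) = \left(- \frac{7}{138} + \frac{39}{16 - 0}\right) \left(-321\right) = \left(- \frac{7}{138} + \frac{39}{16 + 0}\right) \left(-321\right) = \left(- \frac{7}{138} + \frac{39}{16}\right) \left(-321\right) = \frac{2635}{1104} \left(-321\right) = - \frac{281945}{368}$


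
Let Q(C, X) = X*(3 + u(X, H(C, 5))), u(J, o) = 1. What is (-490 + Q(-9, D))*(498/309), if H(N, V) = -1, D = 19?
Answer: -68724/103 ≈ -667.22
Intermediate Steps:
Q(C, X) = 4*X (Q(C, X) = X*(3 + 1) = X*4 = 4*X)
(-490 + Q(-9, D))*(498/309) = (-490 + 4*19)*(498/309) = (-490 + 76)*(498*(1/309)) = -414*166/103 = -68724/103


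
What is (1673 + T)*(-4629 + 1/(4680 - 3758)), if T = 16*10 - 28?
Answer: -7703626285/922 ≈ -8.3553e+6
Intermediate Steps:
T = 132 (T = 160 - 28 = 132)
(1673 + T)*(-4629 + 1/(4680 - 3758)) = (1673 + 132)*(-4629 + 1/(4680 - 3758)) = 1805*(-4629 + 1/922) = 1805*(-4267937/922) = -7703626285/922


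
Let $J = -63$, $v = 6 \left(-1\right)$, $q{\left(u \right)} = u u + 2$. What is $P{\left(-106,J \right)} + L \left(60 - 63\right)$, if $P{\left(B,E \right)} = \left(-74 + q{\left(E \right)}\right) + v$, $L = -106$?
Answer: $4209$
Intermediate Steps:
$q{\left(u \right)} = 2 + u^{2}$ ($q{\left(u \right)} = u^{2} + 2 = 2 + u^{2}$)
$v = -6$
$P{\left(B,E \right)} = -78 + E^{2}$ ($P{\left(B,E \right)} = \left(-74 + \left(2 + E^{2}\right)\right) - 6 = \left(-72 + E^{2}\right) - 6 = -78 + E^{2}$)
$P{\left(-106,J \right)} + L \left(60 - 63\right) = \left(-78 + \left(-63\right)^{2}\right) - 106 \left(60 - 63\right) = \left(-78 + 3969\right) - -318 = 3891 + 318 = 4209$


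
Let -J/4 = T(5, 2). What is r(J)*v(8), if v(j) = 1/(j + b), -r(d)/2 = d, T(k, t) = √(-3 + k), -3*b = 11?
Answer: 24*√2/13 ≈ 2.6109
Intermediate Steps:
b = -11/3 (b = -⅓*11 = -11/3 ≈ -3.6667)
J = -4*√2 (J = -4*√(-3 + 5) = -4*√2 ≈ -5.6569)
r(d) = -2*d
v(j) = 1/(-11/3 + j) (v(j) = 1/(j - 11/3) = 1/(-11/3 + j))
r(J)*v(8) = (-(-8)*√2)*(3/(-11 + 3*8)) = (8*√2)*(3/(-11 + 24)) = (8*√2)*(3/13) = 24*√2/13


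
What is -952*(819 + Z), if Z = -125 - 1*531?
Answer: -155176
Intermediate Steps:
Z = -656 (Z = -125 - 531 = -656)
-952*(819 + Z) = -952*(819 - 656) = -952*163 = -155176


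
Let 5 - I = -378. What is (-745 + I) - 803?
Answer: -1165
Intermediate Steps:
I = 383 (I = 5 - 1*(-378) = 5 + 378 = 383)
(-745 + I) - 803 = (-745 + 383) - 803 = -362 - 803 = -1165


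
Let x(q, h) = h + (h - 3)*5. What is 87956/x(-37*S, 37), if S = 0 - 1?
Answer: 87956/207 ≈ 424.91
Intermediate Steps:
S = -1
x(q, h) = -15 + 6*h (x(q, h) = h + (-3 + h)*5 = h + (-15 + 5*h) = -15 + 6*h)
87956/x(-37*S, 37) = 87956/(-15 + 6*37) = 87956/(-15 + 222) = 87956/207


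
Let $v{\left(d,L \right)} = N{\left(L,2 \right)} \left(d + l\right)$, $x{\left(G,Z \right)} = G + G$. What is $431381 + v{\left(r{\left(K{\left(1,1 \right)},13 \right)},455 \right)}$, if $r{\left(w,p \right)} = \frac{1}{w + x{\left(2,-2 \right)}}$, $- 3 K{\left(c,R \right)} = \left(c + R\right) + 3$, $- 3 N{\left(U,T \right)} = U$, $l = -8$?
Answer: $\frac{1297588}{3} \approx 4.3253 \cdot 10^{5}$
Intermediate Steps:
$x{\left(G,Z \right)} = 2 G$
$N{\left(U,T \right)} = - \frac{U}{3}$
$K{\left(c,R \right)} = -1 - \frac{R}{3} - \frac{c}{3}$ ($K{\left(c,R \right)} = - \frac{\left(c + R\right) + 3}{3} = - \frac{\left(R + c\right) + 3}{3} = - \frac{3 + R + c}{3} = -1 - \frac{R}{3} - \frac{c}{3}$)
$r{\left(w,p \right)} = \frac{1}{4 + w}$ ($r{\left(w,p \right)} = \frac{1}{w + 2 \cdot 2} = \frac{1}{w + 4} = \frac{1}{4 + w}$)
$v{\left(d,L \right)} = - \frac{L \left(-8 + d\right)}{3}$ ($v{\left(d,L \right)} = - \frac{L}{3} \left(d - 8\right) = - \frac{L}{3} \left(-8 + d\right) = - \frac{L \left(-8 + d\right)}{3}$)
$431381 + v{\left(r{\left(K{\left(1,1 \right)},13 \right)},455 \right)} = 431381 + \frac{1}{3} \cdot 455 \left(8 - \frac{1}{4 - \frac{5}{3}}\right) = 431381 + \frac{1}{3} \cdot 455 \left(8 - \frac{1}{\frac{7}{3}}\right) = 431381 + \frac{1}{3} \cdot 455 \left(8 - \frac{3}{7}\right) = 431381 + \frac{1}{3} \cdot 455 \cdot \frac{53}{7} = 431381 + \frac{3445}{3} = \frac{1297588}{3}$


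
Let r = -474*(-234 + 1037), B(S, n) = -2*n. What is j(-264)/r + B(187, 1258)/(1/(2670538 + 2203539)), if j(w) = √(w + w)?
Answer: -12263177732 - 2*I*√33/190311 ≈ -1.2263e+10 - 6.037e-5*I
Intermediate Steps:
r = -380622 (r = -474*803 = -380622)
j(w) = √2*√w (j(w) = √(2*w) = √2*√w)
j(-264)/r + B(187, 1258)/(1/(2670538 + 2203539)) = (√2*√(-264))/(-380622) + (-2*1258)/(1/(2670538 + 2203539)) = (√2*(2*I*√66))*(-1/380622) - 2516/(1/4874077) = (4*I*√33)*(-1/380622) - 2516/1/4874077 = -2*I*√33/190311 - 2516*4874077 = -2*I*√33/190311 - 12263177732 = -12263177732 - 2*I*√33/190311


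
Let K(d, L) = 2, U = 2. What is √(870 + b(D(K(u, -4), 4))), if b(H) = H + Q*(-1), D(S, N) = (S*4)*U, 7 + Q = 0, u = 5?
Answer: √893 ≈ 29.883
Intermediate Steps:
Q = -7 (Q = -7 + 0 = -7)
D(S, N) = 8*S (D(S, N) = (S*4)*2 = (4*S)*2 = 8*S)
b(H) = 7 + H (b(H) = H - 7*(-1) = H + 7 = 7 + H)
√(870 + b(D(K(u, -4), 4))) = √(870 + (7 + 8*2)) = √(870 + (7 + 16)) = √(870 + 23) = √893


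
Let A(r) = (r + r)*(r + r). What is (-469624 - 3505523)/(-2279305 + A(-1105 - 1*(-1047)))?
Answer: 441683/251761 ≈ 1.7544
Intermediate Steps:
A(r) = 4*r² (A(r) = (2*r)*(2*r) = 4*r²)
(-469624 - 3505523)/(-2279305 + A(-1105 - 1*(-1047))) = (-469624 - 3505523)/(-2279305 + 4*(-1105 - 1*(-1047))²) = -3975147/(-2279305 + 4*(-1105 + 1047)²) = -3975147/(-2279305 + 4*(-58)²) = -3975147/(-2279305 + 4*3364) = -3975147/(-2279305 + 13456) = -3975147/(-2265849) = -3975147*(-1/2265849) = 441683/251761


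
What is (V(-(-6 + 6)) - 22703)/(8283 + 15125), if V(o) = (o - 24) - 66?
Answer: -22793/23408 ≈ -0.97373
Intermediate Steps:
V(o) = -90 + o (V(o) = (-24 + o) - 66 = -90 + o)
(V(-(-6 + 6)) - 22703)/(8283 + 15125) = ((-90 - (-6 + 6)) - 22703)/(8283 + 15125) = ((-90 - 1*0) - 22703)/23408 = ((-90 + 0) - 22703)*(1/23408) = (-90 - 22703)*(1/23408) = -22793*1/23408 = -22793/23408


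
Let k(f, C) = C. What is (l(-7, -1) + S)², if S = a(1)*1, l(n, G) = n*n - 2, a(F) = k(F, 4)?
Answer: 2601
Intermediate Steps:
a(F) = 4
l(n, G) = -2 + n² (l(n, G) = n² - 2 = -2 + n²)
S = 4 (S = 4*1 = 4)
(l(-7, -1) + S)² = ((-2 + (-7)²) + 4)² = ((-2 + 49) + 4)² = (47 + 4)² = 51² = 2601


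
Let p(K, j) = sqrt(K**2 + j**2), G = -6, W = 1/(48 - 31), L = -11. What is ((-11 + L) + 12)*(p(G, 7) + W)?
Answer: -10/17 - 10*sqrt(85) ≈ -92.784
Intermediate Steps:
W = 1/17 ≈ 0.058824
((-11 + L) + 12)*(p(G, 7) + W) = ((-11 - 11) + 12)*(sqrt((-6)**2 + 7**2) + 1/17) = (-22 + 12)*(sqrt(36 + 49) + 1/17) = -10*(sqrt(85) + 1/17) = -10*(1/17 + sqrt(85)) = -10/17 - 10*sqrt(85)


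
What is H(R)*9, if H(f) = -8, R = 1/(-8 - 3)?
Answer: -72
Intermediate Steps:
R = -1/11 (R = 1/(-11) = -1/11 ≈ -0.090909)
H(R)*9 = -8*9 = -72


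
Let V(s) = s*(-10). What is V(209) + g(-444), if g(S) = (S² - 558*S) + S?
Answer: 442354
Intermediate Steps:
V(s) = -10*s
g(S) = S² - 557*S
V(209) + g(-444) = -10*209 - 444*(-557 - 444) = -2090 - 444*(-1001) = -2090 + 444444 = 442354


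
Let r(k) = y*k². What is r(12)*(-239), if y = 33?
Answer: -1135728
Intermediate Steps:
r(k) = 33*k²
r(12)*(-239) = (33*12²)*(-239) = (33*144)*(-239) = 4752*(-239) = -1135728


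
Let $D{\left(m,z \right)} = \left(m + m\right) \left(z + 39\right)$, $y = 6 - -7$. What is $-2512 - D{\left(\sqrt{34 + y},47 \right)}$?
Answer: $-2512 - 172 \sqrt{47} \approx -3691.2$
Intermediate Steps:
$y = 13$ ($y = 6 + 7 = 13$)
$D{\left(m,z \right)} = 2 m \left(39 + z\right)$
$-2512 - D{\left(\sqrt{34 + y},47 \right)} = -2512 - 2 \sqrt{34 + 13} \left(39 + 47\right) = -2512 - 2 \sqrt{47} \cdot 86 = -2512 - 172 \sqrt{47}$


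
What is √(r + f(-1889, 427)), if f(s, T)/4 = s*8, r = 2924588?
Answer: 2*√716035 ≈ 1692.4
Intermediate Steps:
f(s, T) = 32*s (f(s, T) = 4*(s*8) = 4*(8*s) = 32*s)
√(r + f(-1889, 427)) = √(2924588 + 32*(-1889)) = √(2924588 - 60448) = √2864140 = 2*√716035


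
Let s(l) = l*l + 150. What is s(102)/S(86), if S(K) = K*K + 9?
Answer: 10554/7405 ≈ 1.4253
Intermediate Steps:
s(l) = 150 + l**2 (s(l) = l**2 + 150 = 150 + l**2)
S(K) = 9 + K**2 (S(K) = K**2 + 9 = 9 + K**2)
s(102)/S(86) = (150 + 102**2)/(9 + 86**2) = (150 + 10404)/(9 + 7396) = 10554/7405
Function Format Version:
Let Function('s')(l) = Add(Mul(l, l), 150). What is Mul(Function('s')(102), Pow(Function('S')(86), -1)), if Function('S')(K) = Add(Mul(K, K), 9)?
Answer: Rational(10554, 7405) ≈ 1.4253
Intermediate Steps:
Function('s')(l) = Add(150, Pow(l, 2)) (Function('s')(l) = Add(Pow(l, 2), 150) = Add(150, Pow(l, 2)))
Function('S')(K) = Add(9, Pow(K, 2)) (Function('S')(K) = Add(Pow(K, 2), 9) = Add(9, Pow(K, 2)))
Mul(Function('s')(102), Pow(Function('S')(86), -1)) = Mul(Add(150, Pow(102, 2)), Pow(Add(9, Pow(86, 2)), -1)) = Mul(Add(150, 10404), Pow(Add(9, 7396), -1)) = Mul(10554, Pow(7405, -1)) = Mul(10554, Rational(1, 7405)) = Rational(10554, 7405)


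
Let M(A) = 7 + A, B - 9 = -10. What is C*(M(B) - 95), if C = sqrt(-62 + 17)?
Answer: -267*I*sqrt(5) ≈ -597.03*I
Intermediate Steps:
B = -1 (B = 9 - 10 = -1)
C = 3*I*sqrt(5) (C = sqrt(-45) = 3*I*sqrt(5) ≈ 6.7082*I)
C*(M(B) - 95) = (3*I*sqrt(5))*((7 - 1) - 95) = (3*I*sqrt(5))*(6 - 95) = (3*I*sqrt(5))*(-89) = -267*I*sqrt(5)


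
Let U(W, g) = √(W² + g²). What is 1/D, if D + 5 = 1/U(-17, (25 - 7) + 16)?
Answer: -7225/36124 - 17*√5/36124 ≈ -0.20106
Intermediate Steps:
D = -5 + √5/85 (D = -5 + 1/(√((-17)² + ((25 - 7) + 16)²)) = -5 + 1/(√(289 + (18 + 16)²)) = -5 + 1/(√(289 + 34²)) = -5 + 1/(√(289 + 1156)) = -5 + 1/(√1445) = -5 + 1/(17*√5) = -5 + √5/85 ≈ -4.9737)
1/D = 1/(-5 + √5/85)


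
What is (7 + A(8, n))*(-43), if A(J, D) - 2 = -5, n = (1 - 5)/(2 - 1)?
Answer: -172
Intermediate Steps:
n = -4 (n = -4/1 = -4*1 = -4)
A(J, D) = -3 (A(J, D) = 2 - 5 = -3)
(7 + A(8, n))*(-43) = (7 - 3)*(-43) = 4*(-43) = -172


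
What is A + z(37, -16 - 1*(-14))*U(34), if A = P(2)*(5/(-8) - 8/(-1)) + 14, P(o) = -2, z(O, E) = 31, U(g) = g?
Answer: 4213/4 ≈ 1053.3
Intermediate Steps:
A = -¾ (A = -2*(5/(-8) - 8/(-1)) + 14 = -2*(5*(-⅛) - 8*(-1)) + 14 = -2*(-5/8 + 8) + 14 = -2*59/8 + 14 = -59/4 + 14 = -¾ ≈ -0.75000)
A + z(37, -16 - 1*(-14))*U(34) = -¾ + 31*34 = -¾ + 1054 = 4213/4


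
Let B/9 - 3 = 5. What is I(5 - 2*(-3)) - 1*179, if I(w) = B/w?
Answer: -1897/11 ≈ -172.45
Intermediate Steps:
B = 72 (B = 27 + 9*5 = 27 + 45 = 72)
I(w) = 72/w
I(5 - 2*(-3)) - 1*179 = 72/(5 - 2*(-3)) - 1*179 = 72/(5 + 6) - 179 = 72/11 - 179 = -1897/11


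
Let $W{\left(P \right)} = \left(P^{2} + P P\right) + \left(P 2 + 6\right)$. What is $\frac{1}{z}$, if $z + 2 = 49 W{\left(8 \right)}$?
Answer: $\frac{1}{7348} \approx 0.00013609$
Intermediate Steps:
$W{\left(P \right)} = 6 + 2 P + 2 P^{2}$ ($W{\left(P \right)} = \left(P^{2} + P^{2}\right) + \left(2 P + 6\right) = 2 P^{2} + \left(6 + 2 P\right) = 6 + 2 P + 2 P^{2}$)
$z = 7348$ ($z = -2 + 49 \left(6 + 2 \cdot 8 + 2 \cdot 8^{2}\right) = -2 + 49 \left(6 + 16 + 2 \cdot 64\right) = -2 + 49 \left(6 + 16 + 128\right) = -2 + 49 \cdot 150 = -2 + 7350 = 7348$)
$\frac{1}{z} = \frac{1}{7348}$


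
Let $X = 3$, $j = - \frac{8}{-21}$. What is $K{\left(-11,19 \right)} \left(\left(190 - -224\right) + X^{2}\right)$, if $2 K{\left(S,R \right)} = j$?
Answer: $\frac{564}{7} \approx 80.571$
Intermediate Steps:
$j = \frac{8}{21}$ ($j = \left(-8\right) \left(- \frac{1}{21}\right) = \frac{8}{21} \approx 0.38095$)
$K{\left(S,R \right)} = \frac{4}{21}$ ($K{\left(S,R \right)} = \frac{1}{2} \cdot \frac{8}{21} = \frac{4}{21}$)
$K{\left(-11,19 \right)} \left(\left(190 - -224\right) + X^{2}\right) = \frac{4 \left(\left(190 - -224\right) + 3^{2}\right)}{21} = \frac{4 \left(\left(190 + 224\right) + 9\right)}{21} = \frac{4 \left(414 + 9\right)}{21} = \frac{4}{21} \cdot 423 = \frac{564}{7}$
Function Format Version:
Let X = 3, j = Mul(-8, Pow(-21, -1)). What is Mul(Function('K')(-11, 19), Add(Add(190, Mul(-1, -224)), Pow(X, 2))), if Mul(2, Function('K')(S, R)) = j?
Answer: Rational(564, 7) ≈ 80.571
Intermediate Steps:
j = Rational(8, 21) (j = Mul(-8, Rational(-1, 21)) = Rational(8, 21) ≈ 0.38095)
Function('K')(S, R) = Rational(4, 21) (Function('K')(S, R) = Mul(Rational(1, 2), Rational(8, 21)) = Rational(4, 21))
Mul(Function('K')(-11, 19), Add(Add(190, Mul(-1, -224)), Pow(X, 2))) = Mul(Rational(4, 21), Add(Add(190, Mul(-1, -224)), Pow(3, 2))) = Mul(Rational(4, 21), Add(Add(190, 224), 9)) = Mul(Rational(4, 21), Add(414, 9)) = Mul(Rational(4, 21), 423) = Rational(564, 7)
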